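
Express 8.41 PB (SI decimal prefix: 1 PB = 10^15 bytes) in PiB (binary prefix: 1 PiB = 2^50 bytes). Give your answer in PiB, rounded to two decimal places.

7.47 PiB

8.41 PB = 8.41 × 10^15 bytes = 8,410,000,000,000,000 bytes
1 PiB = 2^50 bytes = 1,125,899,906,842,624 bytes
8,410,000,000,000,000 / 1,125,899,906,842,624 = 7.47 PiB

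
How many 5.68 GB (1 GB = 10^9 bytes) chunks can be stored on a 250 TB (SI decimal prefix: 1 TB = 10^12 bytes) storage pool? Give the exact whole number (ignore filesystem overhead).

44,014

Capacity: 250 TB = 250,000,000,000,000 bytes
Per item: 5.68 GB = 5,680,000,000 bytes
⌊250,000,000,000,000 / 5,680,000,000⌋ = 44,014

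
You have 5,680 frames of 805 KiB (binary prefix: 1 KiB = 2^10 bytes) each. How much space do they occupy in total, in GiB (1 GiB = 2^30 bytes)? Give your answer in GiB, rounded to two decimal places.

4.36 GiB

Total = 5,680 × 805 KiB = 4,572,400 KiB
= 4,572,400 × 1,024 bytes = 4,682,137,600 bytes
1 GiB = 1,073,741,824 bytes
4,682,137,600 / 1,073,741,824 = 4.36 GiB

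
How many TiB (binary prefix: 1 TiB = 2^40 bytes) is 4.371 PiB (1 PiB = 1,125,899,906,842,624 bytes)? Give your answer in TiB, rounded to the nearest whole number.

4,476 TiB

4.371 PiB × 1,125,899,906,842,624 bytes/PiB = 4,921,308,492,809,109.504 bytes
1 TiB = 2^40 bytes = 1,099,511,627,776 bytes
4,921,308,492,809,109.504 / 1,099,511,627,776 = 4,476 TiB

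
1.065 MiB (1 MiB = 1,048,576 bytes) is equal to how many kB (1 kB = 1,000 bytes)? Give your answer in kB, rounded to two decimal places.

1,116.73 kB

1.065 MiB × 1,048,576 bytes/MiB = 1,116,733.44 bytes
1 kB = 10^3 bytes = 1,000 bytes
1,116,733.44 / 1,000 = 1,116.73 kB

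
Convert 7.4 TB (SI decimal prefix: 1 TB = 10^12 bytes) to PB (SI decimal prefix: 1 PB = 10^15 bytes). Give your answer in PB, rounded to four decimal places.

7.4 TB × 1,000,000,000,000 bytes/TB = 7,400,000,000,000 bytes
1 PB = 10^15 bytes = 1,000,000,000,000,000 bytes
7,400,000,000,000 / 1,000,000,000,000,000 = 0.0074 PB

0.0074 PB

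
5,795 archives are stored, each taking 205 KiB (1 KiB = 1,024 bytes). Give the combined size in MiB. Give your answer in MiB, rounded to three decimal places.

Total = 5,795 × 205 KiB = 1,187,975 KiB
= 1,187,975 × 1,024 bytes = 1,216,486,400 bytes
1 MiB = 1,048,576 bytes
1,216,486,400 / 1,048,576 = 1,160.132 MiB

1,160.132 MiB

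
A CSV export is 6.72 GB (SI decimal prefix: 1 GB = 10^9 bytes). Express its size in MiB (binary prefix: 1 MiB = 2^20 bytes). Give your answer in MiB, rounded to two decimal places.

6.72 GB = 6.72 × 10^9 bytes = 6,720,000,000 bytes
1 MiB = 1,048,576 bytes
6,720,000,000 / 1,048,576 = 6,408.69 MiB

6,408.69 MiB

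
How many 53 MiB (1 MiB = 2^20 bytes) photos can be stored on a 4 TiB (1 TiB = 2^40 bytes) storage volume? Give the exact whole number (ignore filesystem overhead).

Capacity: 4 TiB = 4,398,046,511,104 bytes
Per item: 53 MiB = 55,574,528 bytes
⌊4,398,046,511,104 / 55,574,528⌋ = 79,137

79,137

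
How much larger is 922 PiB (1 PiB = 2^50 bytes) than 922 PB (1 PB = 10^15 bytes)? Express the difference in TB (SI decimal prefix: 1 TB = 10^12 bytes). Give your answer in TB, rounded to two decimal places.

116,079.71 TB

922 PiB = 922 × 1,125,899,906,842,624 = 1,038,079,714,108,899,328 bytes
922 PB = 922 × 1,000,000,000,000,000 = 922,000,000,000,000,000 bytes
difference = 116,079,714,108,899,328 bytes
116,079,714,108,899,328 / 1,000,000,000,000 = 116,079.71 TB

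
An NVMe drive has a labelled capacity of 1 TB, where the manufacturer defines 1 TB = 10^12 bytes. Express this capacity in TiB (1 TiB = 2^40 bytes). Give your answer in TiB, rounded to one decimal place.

1 TB = 1 × 10^12 bytes = 1,000,000,000,000 bytes
1 TiB = 2^40 bytes = 1,099,511,627,776 bytes
1,000,000,000,000 / 1,099,511,627,776 = 0.9 TiB

0.9 TiB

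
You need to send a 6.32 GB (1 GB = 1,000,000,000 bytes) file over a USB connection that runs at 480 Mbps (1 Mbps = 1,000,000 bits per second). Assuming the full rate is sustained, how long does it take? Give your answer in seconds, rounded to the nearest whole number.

105 seconds

6.32 GB = 6,320,000,000 bytes = 50,560,000,000 bits
480 Mbps = 480,000,000 bits/s
time = 50,560,000,000 / 480,000,000 = 105 s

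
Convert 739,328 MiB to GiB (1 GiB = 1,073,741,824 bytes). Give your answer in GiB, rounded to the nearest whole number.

739,328 MiB = 739,328 × 2^20 bytes = 775,241,596,928 bytes
1 GiB = 1,073,741,824 bytes
775,241,596,928 / 1,073,741,824 = 722 GiB

722 GiB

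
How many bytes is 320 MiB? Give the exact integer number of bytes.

320 × 1,048,576 = 335,544,320 bytes  (1 MiB = 2^20 bytes)

335,544,320 bytes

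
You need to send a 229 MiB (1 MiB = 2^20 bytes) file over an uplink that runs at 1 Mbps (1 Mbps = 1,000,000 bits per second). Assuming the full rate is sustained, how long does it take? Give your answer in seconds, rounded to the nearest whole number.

1,921 seconds

229 MiB = 240,123,904 bytes = 1,920,991,232 bits
1 Mbps = 1,000,000 bits/s
time = 1,920,991,232 / 1,000,000 = 1,921 s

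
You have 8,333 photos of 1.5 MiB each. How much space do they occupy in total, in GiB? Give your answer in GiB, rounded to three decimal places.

12.207 GiB

Total = 8,333 × 1.5 MiB = 12499.5 MiB
= 12499.5 × 1,048,576 bytes = 13,106,675,712 bytes
1 GiB = 1,073,741,824 bytes
13,106,675,712 / 1,073,741,824 = 12.207 GiB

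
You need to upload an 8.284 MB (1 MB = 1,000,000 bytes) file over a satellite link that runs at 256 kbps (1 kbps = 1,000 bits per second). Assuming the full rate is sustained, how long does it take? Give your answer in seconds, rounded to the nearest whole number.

259 seconds

8.284 MB = 8,284,000 bytes = 66,272,000 bits
256 kbps = 256,000 bits/s
time = 66,272,000 / 256,000 = 259 s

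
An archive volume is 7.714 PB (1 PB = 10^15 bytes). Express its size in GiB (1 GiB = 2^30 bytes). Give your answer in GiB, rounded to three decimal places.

7,184,222.341 GiB

7.714 PB = 7.714 × 10^15 bytes = 7,714,000,000,000,000 bytes
1 GiB = 1,073,741,824 bytes
7,714,000,000,000,000 / 1,073,741,824 = 7,184,222.341 GiB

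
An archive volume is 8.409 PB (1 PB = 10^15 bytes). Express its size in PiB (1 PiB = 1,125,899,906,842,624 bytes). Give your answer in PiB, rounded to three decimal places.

8.409 PB = 8.409 × 10^15 bytes = 8,409,000,000,000,000 bytes
1 PiB = 2^50 bytes = 1,125,899,906,842,624 bytes
8,409,000,000,000,000 / 1,125,899,906,842,624 = 7.469 PiB

7.469 PiB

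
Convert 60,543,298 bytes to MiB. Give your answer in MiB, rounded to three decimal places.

60,543,298 bytes given.
1 MiB = 2^20 bytes = 1,048,576 bytes
60,543,298 / 1,048,576 = 57.739 MiB

57.739 MiB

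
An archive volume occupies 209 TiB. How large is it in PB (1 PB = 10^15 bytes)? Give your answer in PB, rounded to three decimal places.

0.230 PB

209 TiB = 209 × 2^40 bytes = 229,797,930,205,184 bytes
1 PB = 1,000,000,000,000,000 bytes
229,797,930,205,184 / 1,000,000,000,000,000 = 0.230 PB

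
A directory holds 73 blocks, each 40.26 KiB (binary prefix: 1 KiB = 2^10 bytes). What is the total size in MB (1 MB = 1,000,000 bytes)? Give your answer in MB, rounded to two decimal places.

Total = 73 × 40.26 KiB = 2938.98 KiB
= 2938.98 × 1,024 bytes = 3,009,515.52 bytes
1 MB = 1,000,000 bytes
3,009,515.52 / 1,000,000 = 3.01 MB

3.01 MB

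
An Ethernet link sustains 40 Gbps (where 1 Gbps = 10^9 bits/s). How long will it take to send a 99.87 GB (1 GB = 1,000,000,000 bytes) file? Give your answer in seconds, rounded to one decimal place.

99.87 GB = 99,870,000,000 bytes = 798,960,000,000 bits
40 Gbps = 40,000,000,000 bits/s
time = 798,960,000,000 / 40,000,000,000 = 20.0 s

20.0 seconds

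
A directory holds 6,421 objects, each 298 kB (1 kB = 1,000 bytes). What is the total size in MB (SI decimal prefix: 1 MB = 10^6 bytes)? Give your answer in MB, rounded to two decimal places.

Total = 6,421 × 298 kB = 1,913,458 kB
= 1,913,458 × 1,000 bytes = 1,913,458,000 bytes
1 MB = 1,000,000 bytes
1,913,458,000 / 1,000,000 = 1,913.46 MB

1,913.46 MB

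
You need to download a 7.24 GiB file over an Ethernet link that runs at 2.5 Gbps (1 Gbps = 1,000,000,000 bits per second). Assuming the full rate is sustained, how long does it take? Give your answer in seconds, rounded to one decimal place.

7.24 GiB = 7,773,890,805.76 bytes = 62,191,126,446.08 bits
2.5 Gbps = 2,500,000,000 bits/s
time = 62,191,126,446.08 / 2,500,000,000 = 24.9 s

24.9 seconds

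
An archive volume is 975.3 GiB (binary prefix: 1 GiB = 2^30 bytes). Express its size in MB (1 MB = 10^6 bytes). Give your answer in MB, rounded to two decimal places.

1,047,220.40 MB

975.3 GiB × 1,073,741,824 bytes/GiB = 1,047,220,400,947.2 bytes
1 MB = 10^6 bytes = 1,000,000 bytes
1,047,220,400,947.2 / 1,000,000 = 1,047,220.40 MB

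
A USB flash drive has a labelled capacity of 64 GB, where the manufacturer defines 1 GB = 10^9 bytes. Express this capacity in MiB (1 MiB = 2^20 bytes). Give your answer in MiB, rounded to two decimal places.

64 GB = 64 × 10^9 bytes = 64,000,000,000 bytes
1 MiB = 2^20 bytes = 1,048,576 bytes
64,000,000,000 / 1,048,576 = 61,035.16 MiB

61,035.16 MiB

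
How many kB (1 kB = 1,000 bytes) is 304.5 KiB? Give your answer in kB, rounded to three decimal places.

311.808 kB

304.5 KiB × 1,024 bytes/KiB = 311,808 bytes
1 kB = 10^3 bytes = 1,000 bytes
311,808 / 1,000 = 311.808 kB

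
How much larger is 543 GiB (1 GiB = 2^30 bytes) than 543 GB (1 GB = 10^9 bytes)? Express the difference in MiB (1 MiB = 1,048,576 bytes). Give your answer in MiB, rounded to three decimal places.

38,186.846 MiB

543 GiB = 543 × 1,073,741,824 = 583,041,810,432 bytes
543 GB = 543 × 1,000,000,000 = 543,000,000,000 bytes
difference = 40,041,810,432 bytes
40,041,810,432 / 1,048,576 = 38,186.846 MiB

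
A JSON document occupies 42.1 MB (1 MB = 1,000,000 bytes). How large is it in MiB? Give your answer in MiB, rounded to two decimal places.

40.15 MiB

42.1 MB = 42.1 × 10^6 bytes = 42,100,000 bytes
1 MiB = 2^20 bytes = 1,048,576 bytes
42,100,000 / 1,048,576 = 40.15 MiB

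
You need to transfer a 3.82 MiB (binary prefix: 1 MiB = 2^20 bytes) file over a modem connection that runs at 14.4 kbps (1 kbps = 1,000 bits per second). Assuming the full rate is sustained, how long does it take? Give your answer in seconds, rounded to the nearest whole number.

3.82 MiB = 4,005,560.32 bytes = 32,044,482.56 bits
14.4 kbps = 14,400 bits/s
time = 32,044,482.56 / 14,400 = 2,225 s

2,225 seconds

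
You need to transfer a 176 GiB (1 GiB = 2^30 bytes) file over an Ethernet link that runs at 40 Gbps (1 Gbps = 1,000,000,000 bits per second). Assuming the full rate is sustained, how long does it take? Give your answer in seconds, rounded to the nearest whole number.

176 GiB = 188,978,561,024 bytes = 1,511,828,488,192 bits
40 Gbps = 40,000,000,000 bits/s
time = 1,511,828,488,192 / 40,000,000,000 = 38 s

38 seconds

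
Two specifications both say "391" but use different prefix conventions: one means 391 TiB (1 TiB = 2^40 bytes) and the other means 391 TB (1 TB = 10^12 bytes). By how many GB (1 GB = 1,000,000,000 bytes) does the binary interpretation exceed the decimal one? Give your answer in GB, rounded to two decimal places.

391 TiB = 391 × 1,099,511,627,776 = 429,909,046,460,416 bytes
391 TB = 391 × 1,000,000,000,000 = 391,000,000,000,000 bytes
difference = 38,909,046,460,416 bytes
38,909,046,460,416 / 1,000,000,000 = 38,909.05 GB

38,909.05 GB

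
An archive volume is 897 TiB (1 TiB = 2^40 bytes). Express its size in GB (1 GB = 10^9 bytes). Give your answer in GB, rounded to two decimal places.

986,261.93 GB

897 TiB × 1,099,511,627,776 bytes/TiB = 986,261,930,115,072 bytes
1 GB = 1,000,000,000 bytes
986,261,930,115,072 / 1,000,000,000 = 986,261.93 GB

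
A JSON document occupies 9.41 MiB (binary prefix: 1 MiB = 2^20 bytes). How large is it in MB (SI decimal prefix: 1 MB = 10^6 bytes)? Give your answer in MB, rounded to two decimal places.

9.41 MiB = 9.41 × 2^20 bytes = 9,867,100.16 bytes
1 MB = 10^6 bytes = 1,000,000 bytes
9,867,100.16 / 1,000,000 = 9.87 MB

9.87 MB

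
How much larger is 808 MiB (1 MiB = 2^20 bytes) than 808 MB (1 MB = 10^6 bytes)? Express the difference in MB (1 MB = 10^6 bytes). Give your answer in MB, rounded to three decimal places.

39.249 MB

808 MiB = 808 × 1,048,576 = 847,249,408 bytes
808 MB = 808 × 1,000,000 = 808,000,000 bytes
difference = 39,249,408 bytes
39,249,408 / 1,000,000 = 39.249 MB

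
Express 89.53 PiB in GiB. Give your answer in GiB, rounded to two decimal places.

89.53 PiB × 1,125,899,906,842,624 bytes/PiB = 100,801,818,659,620,126.72 bytes
1 GiB = 1,073,741,824 bytes
100,801,818,659,620,126.72 / 1,073,741,824 = 93,879,009.28 GiB

93,879,009.28 GiB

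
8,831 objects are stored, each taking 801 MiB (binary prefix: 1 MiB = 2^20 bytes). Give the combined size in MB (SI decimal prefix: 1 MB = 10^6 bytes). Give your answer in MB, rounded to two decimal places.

7,417,239.70 MB

Total = 8,831 × 801 MiB = 7,073,631 MiB
= 7,073,631 × 1,048,576 bytes = 7,417,239,699,456 bytes
1 MB = 1,000,000 bytes
7,417,239,699,456 / 1,000,000 = 7,417,239.70 MB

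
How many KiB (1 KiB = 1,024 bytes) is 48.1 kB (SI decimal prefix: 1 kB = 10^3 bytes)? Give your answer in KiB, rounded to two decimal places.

48.1 kB = 48.1 × 10^3 bytes = 48,100 bytes
1 KiB = 2^10 bytes = 1,024 bytes
48,100 / 1,024 = 46.97 KiB

46.97 KiB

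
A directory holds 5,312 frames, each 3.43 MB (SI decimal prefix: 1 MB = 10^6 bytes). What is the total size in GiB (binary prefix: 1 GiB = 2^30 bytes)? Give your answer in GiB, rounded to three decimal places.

16.969 GiB

Total = 5,312 × 3.43 MB = 18220.16 MB
= 18220.16 × 1,000,000 bytes = 18,220,160,000 bytes
1 GiB = 1,073,741,824 bytes
18,220,160,000 / 1,073,741,824 = 16.969 GiB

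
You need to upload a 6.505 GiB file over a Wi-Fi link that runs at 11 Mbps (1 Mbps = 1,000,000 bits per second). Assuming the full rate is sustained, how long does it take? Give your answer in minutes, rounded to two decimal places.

84.66 minutes

6.505 GiB = 6,984,690,565.12 bytes = 55,877,524,520.96 bits
11 Mbps = 11,000,000 bits/s
time = 55,877,524,520.96 / 11,000,000 = 5,079.775 s
5,079.775 s / 60 = 84.66 minutes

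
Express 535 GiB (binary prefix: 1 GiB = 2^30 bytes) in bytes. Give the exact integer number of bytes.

535 × 1,073,741,824 = 574,451,875,840 bytes  (1 GiB = 2^30 bytes)

574,451,875,840 bytes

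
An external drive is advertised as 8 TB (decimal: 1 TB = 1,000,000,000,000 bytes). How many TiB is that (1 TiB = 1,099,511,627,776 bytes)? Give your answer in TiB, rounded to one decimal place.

7.3 TiB

8 TB = 8 × 10^12 bytes = 8,000,000,000,000 bytes
1 TiB = 1,099,511,627,776 bytes
8,000,000,000,000 / 1,099,511,627,776 = 7.3 TiB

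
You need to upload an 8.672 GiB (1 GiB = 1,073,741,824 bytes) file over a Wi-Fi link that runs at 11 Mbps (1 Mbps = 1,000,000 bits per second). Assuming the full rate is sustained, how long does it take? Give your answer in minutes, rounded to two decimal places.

8.672 GiB = 9,311,489,097.728 bytes = 74,491,912,781.824 bits
11 Mbps = 11,000,000 bits/s
time = 74,491,912,781.824 / 11,000,000 = 6,771.992 s
6,771.992 s / 60 = 112.87 minutes

112.87 minutes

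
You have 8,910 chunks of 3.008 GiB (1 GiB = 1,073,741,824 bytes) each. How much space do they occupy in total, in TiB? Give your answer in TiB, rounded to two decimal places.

26.17 TiB

Total = 8,910 × 3.008 GiB = 26801.28 GiB
= 26801.28 × 1,073,741,824 bytes = 28,777,655,272,734.72 bytes
1 TiB = 1,099,511,627,776 bytes
28,777,655,272,734.72 / 1,099,511,627,776 = 26.17 TiB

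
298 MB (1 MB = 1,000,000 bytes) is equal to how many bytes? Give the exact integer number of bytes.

298 × 1,000,000 = 298,000,000 bytes  (1 MB = 10^6 bytes)

298,000,000 bytes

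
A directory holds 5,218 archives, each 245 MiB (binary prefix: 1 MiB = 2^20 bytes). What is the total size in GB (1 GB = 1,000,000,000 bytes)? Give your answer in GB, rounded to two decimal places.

Total = 5,218 × 245 MiB = 1,278,410 MiB
= 1,278,410 × 1,048,576 bytes = 1,340,510,044,160 bytes
1 GB = 1,000,000,000 bytes
1,340,510,044,160 / 1,000,000,000 = 1,340.51 GB

1,340.51 GB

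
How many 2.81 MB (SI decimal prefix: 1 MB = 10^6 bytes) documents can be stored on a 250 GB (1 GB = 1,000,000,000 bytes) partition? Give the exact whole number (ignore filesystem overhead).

88,967

Capacity: 250 GB = 250,000,000,000 bytes
Per item: 2.81 MB = 2,810,000 bytes
⌊250,000,000,000 / 2,810,000⌋ = 88,967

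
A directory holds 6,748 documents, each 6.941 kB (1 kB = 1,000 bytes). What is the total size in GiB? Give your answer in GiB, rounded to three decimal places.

Total = 6,748 × 6.941 kB = 46837.868 kB
= 46837.868 × 1,000 bytes = 46,837,868 bytes
1 GiB = 1,073,741,824 bytes
46,837,868 / 1,073,741,824 = 0.044 GiB

0.044 GiB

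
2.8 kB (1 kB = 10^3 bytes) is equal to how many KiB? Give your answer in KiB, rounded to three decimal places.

2.734 KiB

2.8 kB = 2.8 × 10^3 bytes = 2,800 bytes
1 KiB = 2^10 bytes = 1,024 bytes
2,800 / 1,024 = 2.734 KiB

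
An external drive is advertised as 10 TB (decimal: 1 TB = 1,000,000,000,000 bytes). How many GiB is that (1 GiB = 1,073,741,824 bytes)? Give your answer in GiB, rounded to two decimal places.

10 TB = 10 × 10^12 bytes = 10,000,000,000,000 bytes
1 GiB = 2^30 bytes = 1,073,741,824 bytes
10,000,000,000,000 / 1,073,741,824 = 9,313.23 GiB

9,313.23 GiB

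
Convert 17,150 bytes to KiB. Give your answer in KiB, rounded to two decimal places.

17,150 bytes given.
1 KiB = 2^10 bytes = 1,024 bytes
17,150 / 1,024 = 16.75 KiB

16.75 KiB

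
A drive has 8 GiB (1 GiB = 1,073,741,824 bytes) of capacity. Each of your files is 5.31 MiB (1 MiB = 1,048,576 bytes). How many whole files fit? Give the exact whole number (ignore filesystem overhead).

Capacity: 8 GiB = 8,589,934,592 bytes
Per item: 5.31 MiB = 5,567,938.56 bytes
⌊8,589,934,592 / 5,567,938.56⌋ = 1,542

1,542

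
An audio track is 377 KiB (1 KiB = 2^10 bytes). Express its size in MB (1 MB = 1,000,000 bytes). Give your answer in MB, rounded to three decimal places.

0.386 MB

377 KiB = 377 × 2^10 bytes = 386,048 bytes
1 MB = 1,000,000 bytes
386,048 / 1,000,000 = 0.386 MB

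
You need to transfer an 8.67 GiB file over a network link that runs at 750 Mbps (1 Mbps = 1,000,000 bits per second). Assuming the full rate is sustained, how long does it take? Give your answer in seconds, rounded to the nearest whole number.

99 seconds

8.67 GiB = 9,309,341,614.08 bytes = 74,474,732,912.64 bits
750 Mbps = 750,000,000 bits/s
time = 74,474,732,912.64 / 750,000,000 = 99 s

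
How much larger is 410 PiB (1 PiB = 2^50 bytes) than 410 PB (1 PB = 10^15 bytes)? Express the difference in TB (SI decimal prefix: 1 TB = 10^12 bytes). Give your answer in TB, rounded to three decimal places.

51,618.962 TB

410 PiB = 410 × 1,125,899,906,842,624 = 461,618,961,805,475,840 bytes
410 PB = 410 × 1,000,000,000,000,000 = 410,000,000,000,000,000 bytes
difference = 51,618,961,805,475,840 bytes
51,618,961,805,475,840 / 1,000,000,000,000 = 51,618.962 TB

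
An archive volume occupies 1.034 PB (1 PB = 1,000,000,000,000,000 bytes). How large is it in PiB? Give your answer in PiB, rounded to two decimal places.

0.92 PiB

1.034 PB = 1.034 × 10^15 bytes = 1,034,000,000,000,000 bytes
1 PiB = 1,125,899,906,842,624 bytes
1,034,000,000,000,000 / 1,125,899,906,842,624 = 0.92 PiB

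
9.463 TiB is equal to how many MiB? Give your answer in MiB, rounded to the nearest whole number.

9.463 TiB = 9.463 × 2^40 bytes = 10,404,678,533,644.288 bytes
1 MiB = 2^20 bytes = 1,048,576 bytes
10,404,678,533,644.288 / 1,048,576 = 9,922,675 MiB

9,922,675 MiB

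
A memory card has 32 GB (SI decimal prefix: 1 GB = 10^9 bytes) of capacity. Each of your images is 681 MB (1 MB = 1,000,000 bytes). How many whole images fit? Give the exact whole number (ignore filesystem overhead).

46

Capacity: 32 GB = 32,000,000,000 bytes
Per item: 681 MB = 681,000,000 bytes
⌊32,000,000,000 / 681,000,000⌋ = 46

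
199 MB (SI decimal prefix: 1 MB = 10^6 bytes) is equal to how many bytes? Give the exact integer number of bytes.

199 × 1,000,000 = 199,000,000 bytes  (1 MB = 10^6 bytes)

199,000,000 bytes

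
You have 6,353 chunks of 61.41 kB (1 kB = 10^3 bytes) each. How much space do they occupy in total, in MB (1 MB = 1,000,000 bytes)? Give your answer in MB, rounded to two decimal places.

Total = 6,353 × 61.41 kB = 390137.73 kB
= 390137.73 × 1,000 bytes = 390,137,730 bytes
1 MB = 1,000,000 bytes
390,137,730 / 1,000,000 = 390.14 MB

390.14 MB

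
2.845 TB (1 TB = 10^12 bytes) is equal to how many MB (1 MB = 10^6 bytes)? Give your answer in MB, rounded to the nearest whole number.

2,845,000 MB

2.845 TB = 2.845 × 10^12 bytes = 2,845,000,000,000 bytes
1 MB = 1,000,000 bytes
2,845,000,000,000 / 1,000,000 = 2,845,000 MB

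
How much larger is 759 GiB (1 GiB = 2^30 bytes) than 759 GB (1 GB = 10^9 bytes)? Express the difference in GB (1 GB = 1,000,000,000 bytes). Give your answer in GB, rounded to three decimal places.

759 GiB = 759 × 1,073,741,824 = 814,970,044,416 bytes
759 GB = 759 × 1,000,000,000 = 759,000,000,000 bytes
difference = 55,970,044,416 bytes
55,970,044,416 / 1,000,000,000 = 55.970 GB

55.970 GB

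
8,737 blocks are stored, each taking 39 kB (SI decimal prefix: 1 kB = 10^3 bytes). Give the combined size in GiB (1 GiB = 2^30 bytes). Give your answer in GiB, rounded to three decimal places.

0.317 GiB

Total = 8,737 × 39 kB = 340,743 kB
= 340,743 × 1,000 bytes = 340,743,000 bytes
1 GiB = 1,073,741,824 bytes
340,743,000 / 1,073,741,824 = 0.317 GiB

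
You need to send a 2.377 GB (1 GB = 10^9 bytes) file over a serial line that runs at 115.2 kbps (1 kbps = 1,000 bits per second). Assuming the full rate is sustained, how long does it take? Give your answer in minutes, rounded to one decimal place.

2,751.2 minutes

2.377 GB = 2,377,000,000 bytes = 19,016,000,000 bits
115.2 kbps = 115,200 bits/s
time = 19,016,000,000 / 115,200 = 165,069.44 s
165,069.44 s / 60 = 2,751.2 minutes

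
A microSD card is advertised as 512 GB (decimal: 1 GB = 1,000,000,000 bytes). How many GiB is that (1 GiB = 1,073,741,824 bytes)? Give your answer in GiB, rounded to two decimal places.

512 GB = 512 × 10^9 bytes = 512,000,000,000 bytes
1 GiB = 1,073,741,824 bytes
512,000,000,000 / 1,073,741,824 = 476.84 GiB

476.84 GiB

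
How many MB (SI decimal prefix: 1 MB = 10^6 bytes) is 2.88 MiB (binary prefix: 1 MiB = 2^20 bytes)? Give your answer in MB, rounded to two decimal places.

3.02 MB

2.88 MiB = 2.88 × 2^20 bytes = 3,019,898.88 bytes
1 MB = 10^6 bytes = 1,000,000 bytes
3,019,898.88 / 1,000,000 = 3.02 MB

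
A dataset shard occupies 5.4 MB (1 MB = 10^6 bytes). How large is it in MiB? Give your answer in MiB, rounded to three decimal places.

5.4 MB × 1,000,000 bytes/MB = 5,400,000 bytes
1 MiB = 2^20 bytes = 1,048,576 bytes
5,400,000 / 1,048,576 = 5.150 MiB

5.150 MiB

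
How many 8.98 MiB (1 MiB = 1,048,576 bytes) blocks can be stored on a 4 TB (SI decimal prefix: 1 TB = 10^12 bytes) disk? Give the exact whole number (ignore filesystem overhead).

Capacity: 4 TB = 4,000,000,000,000 bytes
Per item: 8.98 MiB = 9,416,212.48 bytes
⌊4,000,000,000,000 / 9,416,212.48⌋ = 424,799

424,799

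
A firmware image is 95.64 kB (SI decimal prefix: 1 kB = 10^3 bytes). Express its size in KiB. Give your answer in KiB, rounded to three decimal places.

95.64 kB = 95.64 × 10^3 bytes = 95,640 bytes
1 KiB = 1,024 bytes
95,640 / 1,024 = 93.398 KiB

93.398 KiB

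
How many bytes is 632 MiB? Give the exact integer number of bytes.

662,700,032 bytes

632 × 1,048,576 = 662,700,032 bytes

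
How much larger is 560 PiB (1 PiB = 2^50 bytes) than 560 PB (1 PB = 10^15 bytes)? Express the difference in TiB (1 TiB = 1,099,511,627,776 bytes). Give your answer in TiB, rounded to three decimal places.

64,122.967 TiB

560 PiB = 560 × 1,125,899,906,842,624 = 630,503,947,831,869,440 bytes
560 PB = 560 × 1,000,000,000,000,000 = 560,000,000,000,000,000 bytes
difference = 70,503,947,831,869,440 bytes
70,503,947,831,869,440 / 1,099,511,627,776 = 64,122.967 TiB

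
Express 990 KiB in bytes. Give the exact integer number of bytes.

1,013,760 bytes

990 × 1,024 = 1,013,760 bytes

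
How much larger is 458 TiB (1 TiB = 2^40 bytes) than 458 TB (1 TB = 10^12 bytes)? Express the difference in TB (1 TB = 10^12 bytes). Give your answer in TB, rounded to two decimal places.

458 TiB = 458 × 1,099,511,627,776 = 503,576,325,521,408 bytes
458 TB = 458 × 1,000,000,000,000 = 458,000,000,000,000 bytes
difference = 45,576,325,521,408 bytes
45,576,325,521,408 / 1,000,000,000,000 = 45.58 TB

45.58 TB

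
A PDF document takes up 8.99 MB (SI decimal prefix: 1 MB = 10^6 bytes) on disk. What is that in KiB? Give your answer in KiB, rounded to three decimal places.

8,779.297 KiB

8.99 MB = 8.99 × 10^6 bytes = 8,990,000 bytes
1 KiB = 1,024 bytes
8,990,000 / 1,024 = 8,779.297 KiB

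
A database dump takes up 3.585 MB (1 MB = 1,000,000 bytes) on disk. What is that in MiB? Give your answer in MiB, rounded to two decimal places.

3.585 MB = 3.585 × 10^6 bytes = 3,585,000 bytes
1 MiB = 2^20 bytes = 1,048,576 bytes
3,585,000 / 1,048,576 = 3.42 MiB

3.42 MiB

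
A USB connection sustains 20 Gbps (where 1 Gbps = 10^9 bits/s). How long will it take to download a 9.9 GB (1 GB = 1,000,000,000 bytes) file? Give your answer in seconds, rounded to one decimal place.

4.0 seconds

9.9 GB = 9,900,000,000 bytes = 79,200,000,000 bits
20 Gbps = 20,000,000,000 bits/s
time = 79,200,000,000 / 20,000,000,000 = 4.0 s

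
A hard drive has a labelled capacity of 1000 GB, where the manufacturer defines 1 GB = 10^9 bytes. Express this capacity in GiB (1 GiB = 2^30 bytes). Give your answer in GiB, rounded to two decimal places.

1000 GB = 1000 × 10^9 bytes = 1,000,000,000,000 bytes
1 GiB = 2^30 bytes = 1,073,741,824 bytes
1,000,000,000,000 / 1,073,741,824 = 931.32 GiB

931.32 GiB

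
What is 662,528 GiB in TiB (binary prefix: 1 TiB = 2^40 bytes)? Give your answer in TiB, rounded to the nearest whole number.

662,528 GiB × 1,073,741,824 bytes/GiB = 711,384,023,171,072 bytes
1 TiB = 2^40 bytes = 1,099,511,627,776 bytes
711,384,023,171,072 / 1,099,511,627,776 = 647 TiB

647 TiB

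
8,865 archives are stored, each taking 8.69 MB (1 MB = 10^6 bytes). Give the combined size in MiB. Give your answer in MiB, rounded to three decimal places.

73,468.065 MiB

Total = 8,865 × 8.69 MB = 77036.85 MB
= 77036.85 × 1,000,000 bytes = 77,036,850,000 bytes
1 MiB = 1,048,576 bytes
77,036,850,000 / 1,048,576 = 73,468.065 MiB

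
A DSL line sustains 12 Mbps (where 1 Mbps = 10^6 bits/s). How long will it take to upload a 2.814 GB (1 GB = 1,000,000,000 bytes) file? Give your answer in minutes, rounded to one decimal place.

2.814 GB = 2,814,000,000 bytes = 22,512,000,000 bits
12 Mbps = 12,000,000 bits/s
time = 22,512,000,000 / 12,000,000 = 1,876.00 s
1,876.00 s / 60 = 31.3 minutes

31.3 minutes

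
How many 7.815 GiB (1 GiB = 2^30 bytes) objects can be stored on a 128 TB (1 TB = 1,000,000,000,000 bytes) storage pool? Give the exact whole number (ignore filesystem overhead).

Capacity: 128 TB = 128,000,000,000,000 bytes
Per item: 7.815 GiB = 8,391,292,354.56 bytes
⌊128,000,000,000,000 / 8,391,292,354.56⌋ = 15,253

15,253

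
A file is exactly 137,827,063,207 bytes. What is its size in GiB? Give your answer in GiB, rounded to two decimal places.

137,827,063,207 bytes given.
1 GiB = 2^30 bytes = 1,073,741,824 bytes
137,827,063,207 / 1,073,741,824 = 128.36 GiB

128.36 GiB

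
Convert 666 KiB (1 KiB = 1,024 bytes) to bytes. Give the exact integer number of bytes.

681,984 bytes

666 × 1,024 = 681,984 bytes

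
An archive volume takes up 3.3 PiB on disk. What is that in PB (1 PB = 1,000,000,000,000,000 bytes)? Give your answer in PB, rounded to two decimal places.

3.72 PB

3.3 PiB × 1,125,899,906,842,624 bytes/PiB = 3,715,469,692,580,659.2 bytes
1 PB = 10^15 bytes = 1,000,000,000,000,000 bytes
3,715,469,692,580,659.2 / 1,000,000,000,000,000 = 3.72 PB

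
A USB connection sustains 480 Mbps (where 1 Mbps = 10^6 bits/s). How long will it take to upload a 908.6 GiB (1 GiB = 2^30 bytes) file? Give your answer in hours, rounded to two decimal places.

4.52 hours

908.6 GiB = 975,601,821,286.4 bytes = 7,804,814,570,291.2 bits
480 Mbps = 480,000,000 bits/s
time = 7,804,814,570,291.2 / 480,000,000 = 16,260.0304 s
16,260.0304 s / 3600 = 4.52 hours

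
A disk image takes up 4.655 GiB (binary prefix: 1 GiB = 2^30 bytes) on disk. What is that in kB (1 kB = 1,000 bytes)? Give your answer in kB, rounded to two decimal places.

4.655 GiB × 1,073,741,824 bytes/GiB = 4,998,268,190.72 bytes
1 kB = 1,000 bytes
4,998,268,190.72 / 1,000 = 4,998,268.19 kB

4,998,268.19 kB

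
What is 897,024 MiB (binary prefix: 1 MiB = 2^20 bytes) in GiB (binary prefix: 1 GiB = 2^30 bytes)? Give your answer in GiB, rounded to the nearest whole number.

876 GiB

897,024 MiB × 1,048,576 bytes/MiB = 940,597,837,824 bytes
1 GiB = 2^30 bytes = 1,073,741,824 bytes
940,597,837,824 / 1,073,741,824 = 876 GiB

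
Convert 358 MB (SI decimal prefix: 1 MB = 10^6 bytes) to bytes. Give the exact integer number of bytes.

358 × 1,000,000 = 358,000,000 bytes  (1 MB = 10^6 bytes)

358,000,000 bytes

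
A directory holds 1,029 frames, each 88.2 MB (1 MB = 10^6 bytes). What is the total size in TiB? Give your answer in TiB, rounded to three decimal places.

Total = 1,029 × 88.2 MB = 90757.8 MB
= 90757.8 × 1,000,000 bytes = 90,757,800,000 bytes
1 TiB = 1,099,511,627,776 bytes
90,757,800,000 / 1,099,511,627,776 = 0.083 TiB

0.083 TiB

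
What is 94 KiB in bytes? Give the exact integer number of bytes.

94 × 1,024 = 96,256 bytes

96,256 bytes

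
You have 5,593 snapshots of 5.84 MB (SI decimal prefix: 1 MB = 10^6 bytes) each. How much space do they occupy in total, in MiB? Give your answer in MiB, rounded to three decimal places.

31,149.979 MiB

Total = 5,593 × 5.84 MB = 32663.12 MB
= 32663.12 × 1,000,000 bytes = 32,663,120,000 bytes
1 MiB = 1,048,576 bytes
32,663,120,000 / 1,048,576 = 31,149.979 MiB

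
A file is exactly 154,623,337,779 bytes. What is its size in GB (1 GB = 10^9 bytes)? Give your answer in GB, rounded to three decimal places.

154.623 GB

154,623,337,779 bytes given.
1 GB = 1,000,000,000 bytes
154,623,337,779 / 1,000,000,000 = 154.623 GB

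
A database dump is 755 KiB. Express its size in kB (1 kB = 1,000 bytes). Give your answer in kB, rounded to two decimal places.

773.12 kB

755 KiB × 1,024 bytes/KiB = 773,120 bytes
1 kB = 1,000 bytes
773,120 / 1,000 = 773.12 kB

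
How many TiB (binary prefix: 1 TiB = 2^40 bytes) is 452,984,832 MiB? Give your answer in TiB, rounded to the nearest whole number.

432 TiB

452,984,832 MiB × 1,048,576 bytes/MiB = 474,989,023,199,232 bytes
1 TiB = 1,099,511,627,776 bytes
474,989,023,199,232 / 1,099,511,627,776 = 432 TiB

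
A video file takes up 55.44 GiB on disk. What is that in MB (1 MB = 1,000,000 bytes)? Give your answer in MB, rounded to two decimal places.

59,528.25 MB

55.44 GiB × 1,073,741,824 bytes/GiB = 59,528,246,722.56 bytes
1 MB = 10^6 bytes = 1,000,000 bytes
59,528,246,722.56 / 1,000,000 = 59,528.25 MB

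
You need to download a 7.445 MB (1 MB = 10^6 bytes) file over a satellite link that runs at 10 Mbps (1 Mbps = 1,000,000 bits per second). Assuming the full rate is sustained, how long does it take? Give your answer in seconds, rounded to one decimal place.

7.445 MB = 7,445,000 bytes = 59,560,000 bits
10 Mbps = 10,000,000 bits/s
time = 59,560,000 / 10,000,000 = 6.0 s

6.0 seconds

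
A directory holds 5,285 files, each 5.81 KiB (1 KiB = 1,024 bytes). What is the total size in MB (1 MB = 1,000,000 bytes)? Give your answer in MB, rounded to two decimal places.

Total = 5,285 × 5.81 KiB = 30705.85 KiB
= 30705.85 × 1,024 bytes = 31,442,790.4 bytes
1 MB = 1,000,000 bytes
31,442,790.4 / 1,000,000 = 31.44 MB

31.44 MB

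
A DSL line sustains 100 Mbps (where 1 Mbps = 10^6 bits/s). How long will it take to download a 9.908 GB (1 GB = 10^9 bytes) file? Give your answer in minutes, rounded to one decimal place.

9.908 GB = 9,908,000,000 bytes = 79,264,000,000 bits
100 Mbps = 100,000,000 bits/s
time = 79,264,000,000 / 100,000,000 = 792.64 s
792.64 s / 60 = 13.2 minutes

13.2 minutes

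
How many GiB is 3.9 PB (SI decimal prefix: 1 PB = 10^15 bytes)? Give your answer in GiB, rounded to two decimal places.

3.9 PB × 1,000,000,000,000,000 bytes/PB = 3,900,000,000,000,000 bytes
1 GiB = 2^30 bytes = 1,073,741,824 bytes
3,900,000,000,000,000 / 1,073,741,824 = 3,632,158.04 GiB

3,632,158.04 GiB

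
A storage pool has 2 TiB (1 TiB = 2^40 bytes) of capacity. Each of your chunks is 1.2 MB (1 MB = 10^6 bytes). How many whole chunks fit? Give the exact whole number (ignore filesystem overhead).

Capacity: 2 TiB = 2,199,023,255,552 bytes
Per item: 1.2 MB = 1,200,000 bytes
⌊2,199,023,255,552 / 1,200,000⌋ = 1,832,519

1,832,519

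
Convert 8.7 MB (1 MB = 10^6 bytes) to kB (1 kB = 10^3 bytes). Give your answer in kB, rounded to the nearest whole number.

8,700 kB

8.7 MB = 8.7 × 10^6 bytes = 8,700,000 bytes
1 kB = 10^3 bytes = 1,000 bytes
8,700,000 / 1,000 = 8,700 kB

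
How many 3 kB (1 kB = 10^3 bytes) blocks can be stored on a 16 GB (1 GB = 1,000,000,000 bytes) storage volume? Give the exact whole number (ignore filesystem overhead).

Capacity: 16 GB = 16,000,000,000 bytes
Per item: 3 kB = 3,000 bytes
⌊16,000,000,000 / 3,000⌋ = 5,333,333

5,333,333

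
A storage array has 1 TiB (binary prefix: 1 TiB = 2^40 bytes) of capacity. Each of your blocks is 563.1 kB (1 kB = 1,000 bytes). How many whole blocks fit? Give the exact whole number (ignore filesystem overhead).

Capacity: 1 TiB = 1,099,511,627,776 bytes
Per item: 563.1 kB = 563,100 bytes
⌊1,099,511,627,776 / 563,100⌋ = 1,952,604

1,952,604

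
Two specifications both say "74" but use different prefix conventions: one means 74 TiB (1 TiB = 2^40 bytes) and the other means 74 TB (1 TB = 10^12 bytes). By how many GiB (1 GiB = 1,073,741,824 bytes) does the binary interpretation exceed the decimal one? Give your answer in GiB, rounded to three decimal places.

74 TiB = 74 × 1,099,511,627,776 = 81,363,860,455,424 bytes
74 TB = 74 × 1,000,000,000,000 = 74,000,000,000,000 bytes
difference = 7,363,860,455,424 bytes
7,363,860,455,424 / 1,073,741,824 = 6,858.129 GiB

6,858.129 GiB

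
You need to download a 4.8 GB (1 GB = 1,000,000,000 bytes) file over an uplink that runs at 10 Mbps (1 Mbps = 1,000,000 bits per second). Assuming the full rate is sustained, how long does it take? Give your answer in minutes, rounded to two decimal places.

64.00 minutes

4.8 GB = 4,800,000,000 bytes = 38,400,000,000 bits
10 Mbps = 10,000,000 bits/s
time = 38,400,000,000 / 10,000,000 = 3,840.000 s
3,840.000 s / 60 = 64.00 minutes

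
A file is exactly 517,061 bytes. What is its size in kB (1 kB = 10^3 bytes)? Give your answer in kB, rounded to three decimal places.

517,061 bytes given.
1 kB = 1,000 bytes
517,061 / 1,000 = 517.061 kB

517.061 kB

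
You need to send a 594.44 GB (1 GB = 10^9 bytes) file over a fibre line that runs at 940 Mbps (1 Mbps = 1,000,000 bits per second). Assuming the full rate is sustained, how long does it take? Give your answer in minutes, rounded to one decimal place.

84.3 minutes

594.44 GB = 594,440,000,000 bytes = 4,755,520,000,000 bits
940 Mbps = 940,000,000 bits/s
time = 4,755,520,000,000 / 940,000,000 = 5,059.06 s
5,059.06 s / 60 = 84.3 minutes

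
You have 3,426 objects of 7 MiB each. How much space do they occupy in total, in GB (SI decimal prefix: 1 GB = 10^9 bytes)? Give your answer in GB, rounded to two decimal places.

25.15 GB

Total = 3,426 × 7 MiB = 23,982 MiB
= 23,982 × 1,048,576 bytes = 25,146,949,632 bytes
1 GB = 1,000,000,000 bytes
25,146,949,632 / 1,000,000,000 = 25.15 GB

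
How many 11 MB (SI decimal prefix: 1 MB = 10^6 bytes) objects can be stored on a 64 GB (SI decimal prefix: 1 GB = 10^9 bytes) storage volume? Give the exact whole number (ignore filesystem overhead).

Capacity: 64 GB = 64,000,000,000 bytes
Per item: 11 MB = 11,000,000 bytes
⌊64,000,000,000 / 11,000,000⌋ = 5,818

5,818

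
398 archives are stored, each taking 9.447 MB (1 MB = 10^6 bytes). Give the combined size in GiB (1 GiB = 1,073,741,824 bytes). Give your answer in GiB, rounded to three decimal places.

Total = 398 × 9.447 MB = 3759.906 MB
= 3759.906 × 1,000,000 bytes = 3,759,906,000 bytes
1 GiB = 1,073,741,824 bytes
3,759,906,000 / 1,073,741,824 = 3.502 GiB

3.502 GiB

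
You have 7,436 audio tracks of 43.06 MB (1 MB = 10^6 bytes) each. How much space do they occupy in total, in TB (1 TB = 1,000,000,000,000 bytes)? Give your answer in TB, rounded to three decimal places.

Total = 7,436 × 43.06 MB = 320194.16 MB
= 320194.16 × 1,000,000 bytes = 320,194,160,000 bytes
1 TB = 1,000,000,000,000 bytes
320,194,160,000 / 1,000,000,000,000 = 0.320 TB

0.320 TB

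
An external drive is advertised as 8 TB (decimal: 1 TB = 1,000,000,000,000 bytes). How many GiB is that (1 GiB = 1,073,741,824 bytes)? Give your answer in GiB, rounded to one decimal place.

8 TB = 8 × 10^12 bytes = 8,000,000,000,000 bytes
1 GiB = 2^30 bytes = 1,073,741,824 bytes
8,000,000,000,000 / 1,073,741,824 = 7,450.6 GiB

7,450.6 GiB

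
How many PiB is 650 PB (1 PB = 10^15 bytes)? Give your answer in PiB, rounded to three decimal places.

577.316 PiB

650 PB × 1,000,000,000,000,000 bytes/PB = 650,000,000,000,000,000 bytes
1 PiB = 1,125,899,906,842,624 bytes
650,000,000,000,000,000 / 1,125,899,906,842,624 = 577.316 PiB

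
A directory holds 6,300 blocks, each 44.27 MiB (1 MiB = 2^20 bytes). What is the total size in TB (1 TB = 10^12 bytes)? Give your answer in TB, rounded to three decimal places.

0.292 TB

Total = 6,300 × 44.27 MiB = 278,901 MiB
= 278,901 × 1,048,576 bytes = 292,448,894,976 bytes
1 TB = 1,000,000,000,000 bytes
292,448,894,976 / 1,000,000,000,000 = 0.292 TB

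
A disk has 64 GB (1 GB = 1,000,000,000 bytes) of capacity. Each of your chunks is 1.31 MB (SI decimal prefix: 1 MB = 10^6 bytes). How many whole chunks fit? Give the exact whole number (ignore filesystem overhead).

48,854

Capacity: 64 GB = 64,000,000,000 bytes
Per item: 1.31 MB = 1,310,000 bytes
⌊64,000,000,000 / 1,310,000⌋ = 48,854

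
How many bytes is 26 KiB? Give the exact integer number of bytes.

26,624 bytes

26 × 1,024 = 26,624 bytes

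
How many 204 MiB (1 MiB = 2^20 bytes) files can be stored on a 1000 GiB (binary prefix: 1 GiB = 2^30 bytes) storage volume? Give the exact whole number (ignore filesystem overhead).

5,019

Capacity: 1000 GiB = 1,073,741,824,000 bytes
Per item: 204 MiB = 213,909,504 bytes
⌊1,073,741,824,000 / 213,909,504⌋ = 5,019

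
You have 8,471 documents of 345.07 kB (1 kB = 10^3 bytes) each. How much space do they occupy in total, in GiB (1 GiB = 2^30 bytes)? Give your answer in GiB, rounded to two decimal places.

2.72 GiB

Total = 8,471 × 345.07 kB = 2923087.97 kB
= 2923087.97 × 1,000 bytes = 2,923,087,970 bytes
1 GiB = 1,073,741,824 bytes
2,923,087,970 / 1,073,741,824 = 2.72 GiB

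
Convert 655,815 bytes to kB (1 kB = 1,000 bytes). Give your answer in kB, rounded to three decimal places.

655,815 bytes given.
1 kB = 10^3 bytes = 1,000 bytes
655,815 / 1,000 = 655.815 kB

655.815 kB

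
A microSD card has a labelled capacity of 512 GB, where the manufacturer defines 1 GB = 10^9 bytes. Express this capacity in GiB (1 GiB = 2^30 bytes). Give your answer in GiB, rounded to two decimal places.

512 GB = 512 × 10^9 bytes = 512,000,000,000 bytes
1 GiB = 1,073,741,824 bytes
512,000,000,000 / 1,073,741,824 = 476.84 GiB

476.84 GiB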